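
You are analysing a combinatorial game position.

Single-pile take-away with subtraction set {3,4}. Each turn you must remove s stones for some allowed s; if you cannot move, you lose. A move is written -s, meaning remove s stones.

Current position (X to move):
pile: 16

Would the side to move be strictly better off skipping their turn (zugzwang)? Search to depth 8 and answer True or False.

zugzwang(16, X) = True

ply 1, X at 16 | -3=-1→13*; -4=-1→12
ply 2, O at 13 | -3=-1→10; -4=+1→9*
ply 3, X at 9 | -3=-1→6*; -4=-1→5
ply 4, O at 6 | -3=-1→3; -4=+1→2*
ply 5: 2 is terminal -1 (X); from 16 depth 8
pass branch (O moves first from the same position):
  | ply 1, O at 16 | -3=-1→13*; -4=-1→12
  | ply 2, X at 13 | -3=-1→10; -4=+1→9*
  | ply 3, O at 9 | -3=-1→6*; -4=-1→5
  | ply 4, X at 6 | -3=-1→3; -4=+1→2*
  | ply 5: 2 is terminal -1 (O); from 16 depth 8
X moving scores -1; X passing scores +1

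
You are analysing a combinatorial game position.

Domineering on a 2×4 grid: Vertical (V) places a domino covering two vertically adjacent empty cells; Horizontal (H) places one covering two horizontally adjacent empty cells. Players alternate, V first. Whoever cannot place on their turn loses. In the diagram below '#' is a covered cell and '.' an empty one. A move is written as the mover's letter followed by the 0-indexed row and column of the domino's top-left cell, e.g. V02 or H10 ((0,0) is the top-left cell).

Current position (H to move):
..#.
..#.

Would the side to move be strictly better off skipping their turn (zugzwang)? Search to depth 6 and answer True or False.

zugzwang(..#./..#., H) = False

p1 H@[..#./..#.]: H00[###./..#.]+1* H10[..#./###.]+1
p2 V@[###./..#.]: V03[####/..##]-1*
p3 H@[####/..##]: H10[####/####]+1*
p4 V@[####/####] terminal -1; root [..#./..#.] d6
pass branch (V moves first from the same position):
  | p1 V@[..#./..#.]: V00[#.#./#.#.]+1* V01[.##./.##.]+1 V03[..##/..##]-1
  | p2 H@[#.#./#.#.] terminal -1; root [..#./..#.] d6
H moving scores +1; H passing scores -1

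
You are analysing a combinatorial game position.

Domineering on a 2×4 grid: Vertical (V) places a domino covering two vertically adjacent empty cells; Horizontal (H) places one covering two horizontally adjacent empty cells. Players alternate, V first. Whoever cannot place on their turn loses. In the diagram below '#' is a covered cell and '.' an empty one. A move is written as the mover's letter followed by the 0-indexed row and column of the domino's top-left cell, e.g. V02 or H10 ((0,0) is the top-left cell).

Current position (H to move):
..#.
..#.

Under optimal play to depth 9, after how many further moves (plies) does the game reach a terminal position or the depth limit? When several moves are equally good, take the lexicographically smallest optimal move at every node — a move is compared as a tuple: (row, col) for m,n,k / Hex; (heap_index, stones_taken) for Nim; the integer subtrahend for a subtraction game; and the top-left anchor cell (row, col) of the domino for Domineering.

[..#./..#.] H move#1: H00:+1/###./..#.*, H10:+1/..#./###.
[###./..#.] V move#2: V03:-1/####/..##*
[####/..##] H move#3: H10:+1/####/####*
[####/####] end (terminal -1, V#4); searched ..#./..#. to 9

PV length from [..#./..#.]: 3 plies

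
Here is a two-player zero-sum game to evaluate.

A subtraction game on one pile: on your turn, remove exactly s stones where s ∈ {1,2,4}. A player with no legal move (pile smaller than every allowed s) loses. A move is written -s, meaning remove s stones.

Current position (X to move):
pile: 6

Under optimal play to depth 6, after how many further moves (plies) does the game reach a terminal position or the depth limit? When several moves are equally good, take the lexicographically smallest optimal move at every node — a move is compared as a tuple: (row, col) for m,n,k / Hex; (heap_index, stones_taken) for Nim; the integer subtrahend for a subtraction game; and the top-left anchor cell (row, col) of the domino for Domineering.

p1 X@[6]: -1[5]-1* -2[4]-1 -4[2]-1
p2 O@[5]: -1[4]-1 -2[3]+1* -4[1]-1
p3 X@[3]: -1[2]-1* -2[1]-1
p4 O@[2]: -1[1]-1 -2[0]+1*
p5 X@[0] terminal -1; root [6] d6

PV length from [6]: 4 plies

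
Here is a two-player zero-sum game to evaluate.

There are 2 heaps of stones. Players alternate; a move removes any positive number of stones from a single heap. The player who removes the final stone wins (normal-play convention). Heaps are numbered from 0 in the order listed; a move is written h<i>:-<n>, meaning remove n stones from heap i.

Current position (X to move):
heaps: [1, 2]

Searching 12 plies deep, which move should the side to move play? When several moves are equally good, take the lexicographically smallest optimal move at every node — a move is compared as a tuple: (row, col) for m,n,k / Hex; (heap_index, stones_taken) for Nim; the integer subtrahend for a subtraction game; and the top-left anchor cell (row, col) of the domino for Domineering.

X's best at [(1,2)]: h1:-1

[(1,2)] X move#1: h0:-1:-1/(0,2), h1:-1:+1/(1,1)*, h1:-2:-1/(1,0)
[(1,1)] O move#2: h0:-1:-1/(0,1)*, h1:-1:-1/(1,0)
[(0,1)] X move#3: h1:-1:+1/(0,0)*
[(0,0)] end (terminal -1, O#4); searched (1,2) to 12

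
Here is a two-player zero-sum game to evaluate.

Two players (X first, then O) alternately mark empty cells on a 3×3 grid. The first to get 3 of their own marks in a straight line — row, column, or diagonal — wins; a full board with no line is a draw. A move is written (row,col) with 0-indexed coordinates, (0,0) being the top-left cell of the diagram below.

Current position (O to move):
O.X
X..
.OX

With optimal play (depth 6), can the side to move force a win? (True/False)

O winning at [O.X/X../.OX]: False

p1 O@[O.X/X../.OX]: (0,1)[OOX/X../.OX]-1 (1,1)[O.X/XO./.OX]-1 (1,2)[O.X/X.O/.OX]+0* (2,0)[O.X/X../OOX]-1
p2 X@[O.X/X.O/.OX]: (0,1)[OXX/X.O/.OX]+0* (1,1)[O.X/XXO/.OX]+0 (2,0)[O.X/X.O/XOX]+0
p3 O@[OXX/X.O/.OX]: (1,1)[OXX/XOO/.OX]+0* (2,0)[OXX/X.O/OOX]+0
p4 X@[OXX/XOO/.OX]: (2,0)[OXX/XOO/XOX]+0*
p5 O@[OXX/XOO/XOX] terminal +0; root [O.X/X../.OX] d6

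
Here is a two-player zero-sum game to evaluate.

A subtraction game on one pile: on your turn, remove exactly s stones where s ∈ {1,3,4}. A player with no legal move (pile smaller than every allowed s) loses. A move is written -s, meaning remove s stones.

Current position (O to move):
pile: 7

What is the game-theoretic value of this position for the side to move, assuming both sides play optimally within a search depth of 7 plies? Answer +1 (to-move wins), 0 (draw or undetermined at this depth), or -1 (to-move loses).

ply 1, O at 7 | -1=-1→6*; -3=-1→4; -4=-1→3
ply 2, X at 6 | -1=-1→5; -3=-1→3; -4=+1→2*
ply 3, O at 2 | -1=-1→1*
ply 4, X at 1 | -1=+1→0*
ply 5: 0 is terminal -1 (O); from 7 depth 7

value(7, O) = -1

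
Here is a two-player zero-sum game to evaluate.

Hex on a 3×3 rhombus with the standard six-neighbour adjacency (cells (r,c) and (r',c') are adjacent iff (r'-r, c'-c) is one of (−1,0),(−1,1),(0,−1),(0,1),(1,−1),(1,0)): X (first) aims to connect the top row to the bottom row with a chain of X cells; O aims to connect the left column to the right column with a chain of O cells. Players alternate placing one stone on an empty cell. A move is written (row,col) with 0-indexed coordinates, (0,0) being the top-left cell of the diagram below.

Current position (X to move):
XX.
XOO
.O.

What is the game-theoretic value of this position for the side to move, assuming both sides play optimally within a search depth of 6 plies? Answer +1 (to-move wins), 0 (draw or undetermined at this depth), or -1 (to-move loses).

value(XX./XOO/.O., X) = +1

ply 1, X at XX./XOO/.O. | (0,2)=-1→XXX/XOO/.O.; (2,0)=+1→XX./XOO/XO.*; (2,2)=-1→XX./XOO/.OX
ply 2: XX./XOO/XO. is terminal -1 (O); from XX./XOO/.O. depth 6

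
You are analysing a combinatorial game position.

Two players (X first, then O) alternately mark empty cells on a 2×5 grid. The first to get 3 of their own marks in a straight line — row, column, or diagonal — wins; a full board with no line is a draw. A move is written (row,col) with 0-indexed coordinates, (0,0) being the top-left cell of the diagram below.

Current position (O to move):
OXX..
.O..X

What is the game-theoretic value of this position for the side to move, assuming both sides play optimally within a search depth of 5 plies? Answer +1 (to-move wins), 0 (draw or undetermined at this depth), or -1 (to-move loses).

value(OXX../.O..X, O) = 0

p1 O@[OXX../.O..X]: (0,3)[OXXO./.O..X]+0* (0,4)[OXX.O/.O..X]-1 (1,0)[OXX../OO..X]-1 (1,2)[OXX../.OO.X]-1 (1,3)[OXX../.O.OX]-1
p2 X@[OXXO./.O..X]: (0,4)[OXXOX/.O..X]-1 (1,0)[OXXO./XO..X]+0* (1,2)[OXXO./.OX.X]+0 (1,3)[OXXO./.O.XX]+0
p3 O@[OXXO./XO..X]: (0,4)[OXXOO/XO..X]+0* (1,2)[OXXO./XOO.X]+0 (1,3)[OXXO./XO.OX]+0
p4 X@[OXXOO/XO..X]: (1,2)[OXXOO/XOX.X]+0* (1,3)[OXXOO/XO.XX]+0
p5 O@[OXXOO/XOX.X]: (1,3)[OXXOO/XOXOX]+0*
p6 X@[OXXOO/XOXOX] terminal +0; root [OXX../.O..X] d5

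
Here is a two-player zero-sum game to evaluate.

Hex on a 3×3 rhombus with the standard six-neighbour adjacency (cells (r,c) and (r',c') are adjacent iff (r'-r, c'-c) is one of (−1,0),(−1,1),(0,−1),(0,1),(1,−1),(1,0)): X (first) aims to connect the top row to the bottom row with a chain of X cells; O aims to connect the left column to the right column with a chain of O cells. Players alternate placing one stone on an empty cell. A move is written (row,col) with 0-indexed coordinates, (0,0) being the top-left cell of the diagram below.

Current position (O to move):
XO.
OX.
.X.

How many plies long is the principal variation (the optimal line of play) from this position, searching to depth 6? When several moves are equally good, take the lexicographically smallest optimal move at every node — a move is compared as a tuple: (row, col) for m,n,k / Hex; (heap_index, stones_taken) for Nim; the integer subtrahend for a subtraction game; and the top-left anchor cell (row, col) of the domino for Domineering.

PV length from [XO./OX./.X.]: 1 ply

[XO./OX./.X.] O move#1: (0,2):+1/XOO/OX./.X.*, (1,2):-1/XO./OXO/.X., (2,0):-1/XO./OX./OX., (2,2):-1/XO./OX./.XO
[XOO/OX./.X.] end (terminal -1, X#2); searched XO./OX./.X. to 6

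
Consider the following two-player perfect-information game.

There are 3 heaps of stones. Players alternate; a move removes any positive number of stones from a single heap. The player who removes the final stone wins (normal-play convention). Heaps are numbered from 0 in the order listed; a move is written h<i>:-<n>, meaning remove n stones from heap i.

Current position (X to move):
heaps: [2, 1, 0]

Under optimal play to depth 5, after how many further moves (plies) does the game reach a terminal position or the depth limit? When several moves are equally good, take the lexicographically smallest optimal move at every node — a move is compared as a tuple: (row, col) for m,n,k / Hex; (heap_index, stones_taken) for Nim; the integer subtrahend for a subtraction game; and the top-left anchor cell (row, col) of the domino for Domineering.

p1 X@[(2,1,0)]: h0:-1[(1,1,0)]+1* h0:-2[(0,1,0)]-1 h1:-1[(2,0,0)]-1
p2 O@[(1,1,0)]: h0:-1[(0,1,0)]-1* h1:-1[(1,0,0)]-1
p3 X@[(0,1,0)]: h1:-1[(0,0,0)]+1*
p4 O@[(0,0,0)] terminal -1; root [(2,1,0)] d5

PV length from [(2,1,0)]: 3 plies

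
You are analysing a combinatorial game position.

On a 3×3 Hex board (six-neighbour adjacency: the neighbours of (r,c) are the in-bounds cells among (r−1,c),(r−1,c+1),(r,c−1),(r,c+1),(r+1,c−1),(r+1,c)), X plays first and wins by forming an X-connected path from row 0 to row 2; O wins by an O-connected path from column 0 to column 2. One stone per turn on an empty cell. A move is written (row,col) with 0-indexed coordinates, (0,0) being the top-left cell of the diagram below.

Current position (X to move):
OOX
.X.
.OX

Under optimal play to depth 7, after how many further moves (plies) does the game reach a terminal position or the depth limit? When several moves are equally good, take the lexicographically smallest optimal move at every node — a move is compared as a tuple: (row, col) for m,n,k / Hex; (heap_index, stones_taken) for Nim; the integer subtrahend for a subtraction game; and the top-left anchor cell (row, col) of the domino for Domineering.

PV length from [OOX/.X./.OX]: 3 plies

[OOX/.X./.OX] X move#1: (1,0):+1/OOX/XX./.OX*, (1,2):+1/OOX/.XX/.OX, (2,0):+1/OOX/.X./XOX
[OOX/XX./.OX] O move#2: (1,2):-1/OOX/XXO/.OX*, (2,0):-1/OOX/XX./OOX
[OOX/XXO/.OX] X move#3: (2,0):+1/OOX/XXO/XOX*
[OOX/XXO/XOX] end (terminal -1, O#4); searched OOX/.X./.OX to 7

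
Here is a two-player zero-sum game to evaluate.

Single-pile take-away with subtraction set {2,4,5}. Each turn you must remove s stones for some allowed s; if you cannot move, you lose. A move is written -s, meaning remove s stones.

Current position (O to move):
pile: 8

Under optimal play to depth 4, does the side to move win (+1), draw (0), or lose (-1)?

value(8, O) = -1

p1 O@[8]: -2[6]-1* -4[4]-1 -5[3]-1
p2 X@[6]: -2[4]-1 -4[2]-1 -5[1]+1*
p3 O@[1] terminal -1; root [8] d4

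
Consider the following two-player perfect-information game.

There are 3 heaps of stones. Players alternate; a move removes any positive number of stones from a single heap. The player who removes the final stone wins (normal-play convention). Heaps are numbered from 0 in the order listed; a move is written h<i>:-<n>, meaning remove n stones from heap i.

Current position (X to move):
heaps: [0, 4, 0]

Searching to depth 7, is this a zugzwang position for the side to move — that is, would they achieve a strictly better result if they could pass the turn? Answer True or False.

p1 X@[(0,4,0)]: h1:-1[(0,3,0)]-1 h1:-2[(0,2,0)]-1 h1:-3[(0,1,0)]-1 h1:-4[(0,0,0)]+1*
p2 O@[(0,0,0)] terminal -1; root [(0,4,0)] d7
suppose X passes — search the same position with O to move:
pass> p1 O@[(0,4,0)]: h1:-1[(0,3,0)]-1 h1:-2[(0,2,0)]-1 h1:-3[(0,1,0)]-1 h1:-4[(0,0,0)]+1*
pass> p2 X@[(0,0,0)] terminal -1; root [(0,4,0)] d7
for X: play +1, pass -1

zugzwang((0,4,0), X) = False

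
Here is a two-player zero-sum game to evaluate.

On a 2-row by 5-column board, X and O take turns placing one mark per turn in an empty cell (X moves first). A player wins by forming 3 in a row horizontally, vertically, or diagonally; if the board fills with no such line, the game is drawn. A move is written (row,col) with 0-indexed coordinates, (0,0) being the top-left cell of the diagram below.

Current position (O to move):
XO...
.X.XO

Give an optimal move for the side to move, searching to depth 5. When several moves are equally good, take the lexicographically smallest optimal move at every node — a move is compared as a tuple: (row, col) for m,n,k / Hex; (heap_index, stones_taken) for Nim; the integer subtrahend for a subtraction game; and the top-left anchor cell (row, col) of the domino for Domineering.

O's best at [XO.../.X.XO]: (1,2)

[XO.../.X.XO] O move#1: (0,2):-1/XOO../.X.XO, (0,3):-1/XO.O./.X.XO, (0,4):-1/XO..O/.X.XO, (1,0):-1/XO.../OX.XO, (1,2):+0/XO.../.XOXO*
[XO.../.XOXO] X move#2: (0,2):+0/XOX../.XOXO*, (0,3):+0/XO.X./.XOXO, (0,4):+0/XO..X/.XOXO, (1,0):+0/XO.../XXOXO
[XOX../.XOXO] O move#3: (0,3):+0/XOXO./.XOXO*, (0,4):+0/XOX.O/.XOXO, (1,0):+0/XOX../OXOXO
[XOXO./.XOXO] X move#4: (0,4):+0/XOXOX/.XOXO*, (1,0):+0/XOXO./XXOXO
[XOXOX/.XOXO] O move#5: (1,0):+0/XOXOX/OXOXO*
[XOXOX/OXOXO] end (terminal +0, X#6); searched XO.../.X.XO to 5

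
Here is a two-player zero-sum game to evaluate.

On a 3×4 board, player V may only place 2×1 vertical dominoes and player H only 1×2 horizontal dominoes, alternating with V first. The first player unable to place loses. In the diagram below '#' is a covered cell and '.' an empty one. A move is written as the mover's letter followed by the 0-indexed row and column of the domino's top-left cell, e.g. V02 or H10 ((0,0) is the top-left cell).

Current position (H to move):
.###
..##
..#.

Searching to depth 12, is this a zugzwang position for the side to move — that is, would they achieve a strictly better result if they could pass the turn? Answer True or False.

[.###/..##/..#.] H move#1: H10:+1/.###/####/..#.*, H20:-1/.###/..##/###.
[.###/####/..#.] end (terminal -1, V#2); searched .###/..##/..#. to 12
suppose H passes — search the same position with V to move:
pass> [.###/..##/..#.] V move#1: V00:-1/####/#.##/..#., V10:+1/.###/#.##/#.#.*, V11:+1/.###/.###/.##.
pass> [.###/#.##/#.#.] end (terminal -1, H#2); searched .###/..##/..#. to 12
for H: play +1, pass -1

zugzwang(.###/..##/..#., H) = False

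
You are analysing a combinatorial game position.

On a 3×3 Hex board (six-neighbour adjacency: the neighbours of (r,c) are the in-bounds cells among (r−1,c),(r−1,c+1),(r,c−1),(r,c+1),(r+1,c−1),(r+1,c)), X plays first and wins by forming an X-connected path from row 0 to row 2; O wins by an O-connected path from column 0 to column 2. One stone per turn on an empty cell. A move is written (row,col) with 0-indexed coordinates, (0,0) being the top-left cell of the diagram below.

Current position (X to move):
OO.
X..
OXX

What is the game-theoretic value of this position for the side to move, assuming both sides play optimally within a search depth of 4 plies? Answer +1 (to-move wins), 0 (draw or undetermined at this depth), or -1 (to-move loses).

value(OO./X../OXX, X) = +1

p1 X@[OO./X../OXX]: (0,2)[OOX/X../OXX]+1* (1,1)[OO./XX./OXX]-1 (1,2)[OO./X.X/OXX]-1
p2 O@[OOX/X../OXX]: (1,1)[OOX/XO./OXX]-1* (1,2)[OOX/X.O/OXX]-1
p3 X@[OOX/XO./OXX]: (1,2)[OOX/XOX/OXX]+1*
p4 O@[OOX/XOX/OXX] terminal -1; root [OO./X../OXX] d4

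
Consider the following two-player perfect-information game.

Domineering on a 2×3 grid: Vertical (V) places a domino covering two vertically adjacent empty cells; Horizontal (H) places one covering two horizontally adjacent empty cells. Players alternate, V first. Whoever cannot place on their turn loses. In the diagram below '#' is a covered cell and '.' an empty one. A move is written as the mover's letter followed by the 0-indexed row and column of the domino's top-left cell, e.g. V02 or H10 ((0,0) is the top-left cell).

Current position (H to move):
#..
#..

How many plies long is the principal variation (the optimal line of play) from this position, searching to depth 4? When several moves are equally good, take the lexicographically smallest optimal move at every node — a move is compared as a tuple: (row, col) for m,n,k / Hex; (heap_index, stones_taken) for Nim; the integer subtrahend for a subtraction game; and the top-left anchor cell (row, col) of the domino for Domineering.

PV length from [#../#..]: 1 ply

[#../#..] H move#1: H01:+1/###/#..*, H11:+1/#../###
[###/#..] end (terminal -1, V#2); searched #../#.. to 4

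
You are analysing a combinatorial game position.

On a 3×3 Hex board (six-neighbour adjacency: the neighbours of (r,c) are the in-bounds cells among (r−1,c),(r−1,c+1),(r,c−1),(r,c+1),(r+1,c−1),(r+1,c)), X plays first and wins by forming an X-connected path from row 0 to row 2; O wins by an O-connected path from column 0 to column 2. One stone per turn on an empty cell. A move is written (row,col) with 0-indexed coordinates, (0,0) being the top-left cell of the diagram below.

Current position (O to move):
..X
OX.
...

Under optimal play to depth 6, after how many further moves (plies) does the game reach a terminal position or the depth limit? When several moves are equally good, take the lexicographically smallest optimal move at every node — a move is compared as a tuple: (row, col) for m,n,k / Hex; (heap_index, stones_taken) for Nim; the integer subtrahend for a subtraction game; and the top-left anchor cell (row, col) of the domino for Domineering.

PV length from [..X/OX./...]: 4 plies

ply 1, O at ..X/OX./... | (0,0)=-1→O.X/OX./...*; (0,1)=-1→.OX/OX./...; (1,2)=-1→..X/OXO/...; (2,0)=-1→..X/OX./O..; (2,1)=-1→..X/OX./.O.; (2,2)=-1→..X/OX./..O
ply 2, X at O.X/OX./... | (0,1)=+1→OXX/OX./...*; (1,2)=+1→O.X/OXX/...; (2,0)=+1→O.X/OX./X..; (2,1)=+1→O.X/OX./.X.; (2,2)=+1→O.X/OX./..X
ply 3, O at OXX/OX./... | (1,2)=-1→OXX/OXO/...*; (2,0)=-1→OXX/OX./O..; (2,1)=-1→OXX/OX./.O.; (2,2)=-1→OXX/OX./..O
ply 4, X at OXX/OXO/... | (2,0)=+1→OXX/OXO/X..*; (2,1)=+1→OXX/OXO/.X.; (2,2)=+1→OXX/OXO/..X
ply 5: OXX/OXO/X.. is terminal -1 (O); from ..X/OX./... depth 6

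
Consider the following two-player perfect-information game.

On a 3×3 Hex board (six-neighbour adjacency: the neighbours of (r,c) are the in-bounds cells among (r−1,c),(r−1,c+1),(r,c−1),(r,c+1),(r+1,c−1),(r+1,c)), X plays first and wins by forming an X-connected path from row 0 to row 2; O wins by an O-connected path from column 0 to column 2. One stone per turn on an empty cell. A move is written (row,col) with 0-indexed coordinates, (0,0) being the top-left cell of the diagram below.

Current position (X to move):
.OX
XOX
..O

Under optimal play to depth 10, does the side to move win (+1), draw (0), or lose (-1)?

value(.OX/XOX/..O, X) = +1

ply 1, X at .OX/XOX/..O | (0,0)=+1→XOX/XOX/..O*; (2,0)=+1→.OX/XOX/X.O; (2,1)=+1→.OX/XOX/.XO
ply 2, O at XOX/XOX/..O | (2,0)=-1→XOX/XOX/O.O*; (2,1)=-1→XOX/XOX/.OO
ply 3, X at XOX/XOX/O.O | (2,1)=+1→XOX/XOX/OXO*
ply 4: XOX/XOX/OXO is terminal -1 (O); from .OX/XOX/..O depth 10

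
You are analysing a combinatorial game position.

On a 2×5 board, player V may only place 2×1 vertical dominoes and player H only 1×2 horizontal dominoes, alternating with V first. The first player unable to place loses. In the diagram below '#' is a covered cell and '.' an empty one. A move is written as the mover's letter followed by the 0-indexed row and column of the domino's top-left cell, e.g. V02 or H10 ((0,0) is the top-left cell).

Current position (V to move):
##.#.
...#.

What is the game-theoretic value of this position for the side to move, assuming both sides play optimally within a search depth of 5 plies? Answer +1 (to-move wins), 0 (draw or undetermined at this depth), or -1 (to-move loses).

value(##.#./...#., V) = +1

[##.#./...#.] V move#1: V02:+1/####./..##.*, V04:-1/##.##/...##
[####./..##.] H move#2: H10:-1/####./####.*
[####./####.] V move#3: V04:+1/#####/#####*
[#####/#####] end (terminal -1, H#4); searched ##.#./...#. to 5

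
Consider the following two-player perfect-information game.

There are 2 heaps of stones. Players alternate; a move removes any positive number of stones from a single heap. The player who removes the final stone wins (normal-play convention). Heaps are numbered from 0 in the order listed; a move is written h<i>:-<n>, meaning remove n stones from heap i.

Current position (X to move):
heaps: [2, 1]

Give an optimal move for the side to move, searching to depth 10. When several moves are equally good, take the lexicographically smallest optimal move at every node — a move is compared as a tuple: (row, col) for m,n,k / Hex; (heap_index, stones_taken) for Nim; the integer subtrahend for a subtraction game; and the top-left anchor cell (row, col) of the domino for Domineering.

[(2,1)] X move#1: h0:-1:+1/(1,1)*, h0:-2:-1/(0,1), h1:-1:-1/(2,0)
[(1,1)] O move#2: h0:-1:-1/(0,1)*, h1:-1:-1/(1,0)
[(0,1)] X move#3: h1:-1:+1/(0,0)*
[(0,0)] end (terminal -1, O#4); searched (2,1) to 10

X's best at [(2,1)]: h0:-1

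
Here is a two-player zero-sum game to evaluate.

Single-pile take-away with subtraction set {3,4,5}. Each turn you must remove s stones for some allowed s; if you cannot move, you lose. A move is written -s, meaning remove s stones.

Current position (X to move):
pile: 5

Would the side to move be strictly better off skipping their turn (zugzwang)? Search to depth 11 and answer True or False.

zugzwang(5, X) = False

ply 1, X at 5 | -3=+1→2*; -4=+1→1; -5=+1→0
ply 2: 2 is terminal -1 (O); from 5 depth 11
pass branch (O moves first from the same position):
  | ply 1, O at 5 | -3=+1→2*; -4=+1→1; -5=+1→0
  | ply 2: 2 is terminal -1 (X); from 5 depth 11
X moving scores +1; X passing scores -1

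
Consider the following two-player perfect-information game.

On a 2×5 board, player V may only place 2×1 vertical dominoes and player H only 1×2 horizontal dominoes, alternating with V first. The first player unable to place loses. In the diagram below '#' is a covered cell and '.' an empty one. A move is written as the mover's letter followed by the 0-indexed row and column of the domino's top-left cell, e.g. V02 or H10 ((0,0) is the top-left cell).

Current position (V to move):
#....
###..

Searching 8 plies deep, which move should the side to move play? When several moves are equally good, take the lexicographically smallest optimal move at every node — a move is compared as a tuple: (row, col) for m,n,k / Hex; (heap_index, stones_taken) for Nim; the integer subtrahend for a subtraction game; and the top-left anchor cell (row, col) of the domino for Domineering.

V's best at [#..../###..]: V03

p1 V@[#..../###..]: V03[#..#./####.]+1* V04[#...#/###.#]-1
p2 H@[#..#./####.]: H01[####./####.]-1*
p3 V@[####./####.]: V04[#####/#####]+1*
p4 H@[#####/#####] terminal -1; root [#..../###..] d8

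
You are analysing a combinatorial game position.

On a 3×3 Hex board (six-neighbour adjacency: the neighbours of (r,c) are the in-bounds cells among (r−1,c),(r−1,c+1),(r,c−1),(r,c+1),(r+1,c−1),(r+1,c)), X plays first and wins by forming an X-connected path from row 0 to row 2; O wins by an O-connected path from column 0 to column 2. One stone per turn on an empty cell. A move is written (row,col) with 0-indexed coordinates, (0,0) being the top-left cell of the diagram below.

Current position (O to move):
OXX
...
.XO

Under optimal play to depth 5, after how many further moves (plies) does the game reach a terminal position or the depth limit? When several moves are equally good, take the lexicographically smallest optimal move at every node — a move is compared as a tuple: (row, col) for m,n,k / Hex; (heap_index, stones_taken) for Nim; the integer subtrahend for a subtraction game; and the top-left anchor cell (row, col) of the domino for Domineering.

p1 O@[OXX/.../.XO]: (1,0)[OXX/O../.XO]-1* (1,1)[OXX/.O./.XO]-1 (1,2)[OXX/..O/.XO]-1 (2,0)[OXX/.../OXO]-1
p2 X@[OXX/O../.XO]: (1,1)[OXX/OX./.XO]+1* (1,2)[OXX/O.X/.XO]+1 (2,0)[OXX/O../XXO]+1
p3 O@[OXX/OX./.XO] terminal -1; root [OXX/.../.XO] d5

PV length from [OXX/.../.XO]: 2 plies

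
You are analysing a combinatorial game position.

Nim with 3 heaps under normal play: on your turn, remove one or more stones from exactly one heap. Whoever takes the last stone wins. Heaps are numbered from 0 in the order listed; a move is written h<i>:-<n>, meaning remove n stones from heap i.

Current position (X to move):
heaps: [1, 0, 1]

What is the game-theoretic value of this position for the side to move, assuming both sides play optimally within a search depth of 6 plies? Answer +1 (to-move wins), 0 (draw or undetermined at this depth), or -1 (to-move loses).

p1 X@[(1,0,1)]: h0:-1[(0,0,1)]-1* h2:-1[(1,0,0)]-1
p2 O@[(0,0,1)]: h2:-1[(0,0,0)]+1*
p3 X@[(0,0,0)] terminal -1; root [(1,0,1)] d6

value((1,0,1), X) = -1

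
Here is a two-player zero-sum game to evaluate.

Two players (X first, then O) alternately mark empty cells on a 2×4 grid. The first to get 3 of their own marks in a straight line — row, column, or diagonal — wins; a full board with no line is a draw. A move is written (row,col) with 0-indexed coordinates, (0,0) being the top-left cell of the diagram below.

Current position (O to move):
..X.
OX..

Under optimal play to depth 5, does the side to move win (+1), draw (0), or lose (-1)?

value(..X./OX.., O) = 0

p1 O@[..X./OX..]: (0,0)[O.X./OX..]+0* (0,1)[.OX./OX..]+0 (0,3)[..XO/OX..]+0 (1,2)[..X./OXO.]-1 (1,3)[..X./OX.O]-1
p2 X@[O.X./OX..]: (0,1)[OXX./OX..]+0* (0,3)[O.XX/OX..]+0 (1,2)[O.X./OXX.]+0 (1,3)[O.X./OX.X]+0
p3 O@[OXX./OX..]: (0,3)[OXXO/OX..]+0* (1,2)[OXX./OXO.]-1 (1,3)[OXX./OX.O]-1
p4 X@[OXXO/OX..]: (1,2)[OXXO/OXX.]+0* (1,3)[OXXO/OX.X]+0
p5 O@[OXXO/OXX.]: (1,3)[OXXO/OXXO]+0*
p6 X@[OXXO/OXXO] terminal +0; root [..X./OX..] d5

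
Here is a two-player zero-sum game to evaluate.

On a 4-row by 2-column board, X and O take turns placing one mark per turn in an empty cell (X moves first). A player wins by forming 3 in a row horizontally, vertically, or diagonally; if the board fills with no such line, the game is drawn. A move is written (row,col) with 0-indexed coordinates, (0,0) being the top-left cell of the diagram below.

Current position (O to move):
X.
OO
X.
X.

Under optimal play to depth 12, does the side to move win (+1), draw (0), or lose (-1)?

p1 O@[X./OO/X./X.]: (0,1)[XO/OO/X./X.]+0 (2,1)[X./OO/XO/X.]+1* (3,1)[X./OO/X./XO]+0
p2 X@[X./OO/XO/X.]: (0,1)[XX/OO/XO/X.]-1* (3,1)[X./OO/XO/XX]-1
p3 O@[XX/OO/XO/X.]: (3,1)[XX/OO/XO/XO]+1*
p4 X@[XX/OO/XO/XO] terminal -1; root [X./OO/X./X.] d12

value(X./OO/X./X., O) = +1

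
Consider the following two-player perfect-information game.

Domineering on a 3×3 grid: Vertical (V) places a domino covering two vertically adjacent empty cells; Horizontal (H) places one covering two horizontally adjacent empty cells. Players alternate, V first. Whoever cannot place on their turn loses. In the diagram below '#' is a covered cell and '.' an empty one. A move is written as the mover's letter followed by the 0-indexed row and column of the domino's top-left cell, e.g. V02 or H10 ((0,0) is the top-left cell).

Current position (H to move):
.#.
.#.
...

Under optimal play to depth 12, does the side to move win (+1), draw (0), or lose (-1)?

ply 1, H at .#./.#./... | H20=-1→.#./.#./##.*; H21=-1→.#./.#./.##
ply 2, V at .#./.#./##. | V00=+1→##./##./##.*; V02=+1→.##/.##/##.; V12=+1→.#./.##/###
ply 3: ##./##./##. is terminal -1 (H); from .#./.#./... depth 12

value(.#./.#./..., H) = -1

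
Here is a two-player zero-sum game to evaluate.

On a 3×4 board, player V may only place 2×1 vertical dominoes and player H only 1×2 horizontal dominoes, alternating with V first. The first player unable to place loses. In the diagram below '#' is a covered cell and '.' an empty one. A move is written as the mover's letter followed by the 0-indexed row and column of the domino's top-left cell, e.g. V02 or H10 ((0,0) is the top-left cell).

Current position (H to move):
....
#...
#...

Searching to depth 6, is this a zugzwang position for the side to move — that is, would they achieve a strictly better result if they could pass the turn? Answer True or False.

zugzwang(..../#.../#..., H) = False

ply 1, H at ..../#.../#... | H00=-1→##../#.../#...; H01=-1→.##./#.../#...; H02=-1→..##/#.../#...; H11=+1→..../###./#...*; H12=+1→..../#.##/#...; H21=-1→..../#.../###.; H22=-1→..../#.../#.##
ply 2, V at ..../###./#... | V03=-1→...#/####/#...*; V13=-1→..../####/#..#
ply 3, H at ...#/####/#... | H00=+1→##.#/####/#...*; H01=+1→.###/####/#...; H21=+1→...#/####/###.; H22=+1→...#/####/#.##
ply 4: ##.#/####/#... is terminal -1 (V); from ..../#.../#... depth 6
if H skipped the turn, V would face:
~ ply 1, V at ..../#.../#... | V01=-1→.#../##../#...; V02=+1→..#./#.#./#...*; V03=-1→...#/#..#/#...; V11=-1→..../##../##..; V12=+1→..../#.#./#.#.; V13=-1→..../#..#/#..#
~ ply 2, H at ..#./#.#./#... | H00=-1→###./#.#./#...*; H21=-1→..#./#.#./###.; H22=-1→..#./#.#./#.##
~ ply 3, V at ###./#.#./#... | V03=-1→####/#.##/#...; V11=+1→###./###./##..*; V13=-1→###./#.##/#..#
~ ply 4, H at ###./###./##.. | H22=-1→###./###./####*
~ ply 5, V at ###./###./#### | V03=+1→####/####/####*
~ ply 6: ####/####/#### is terminal -1 (H); from ..../#.../#... depth 6
compare (H): move=+1 vs pass=-1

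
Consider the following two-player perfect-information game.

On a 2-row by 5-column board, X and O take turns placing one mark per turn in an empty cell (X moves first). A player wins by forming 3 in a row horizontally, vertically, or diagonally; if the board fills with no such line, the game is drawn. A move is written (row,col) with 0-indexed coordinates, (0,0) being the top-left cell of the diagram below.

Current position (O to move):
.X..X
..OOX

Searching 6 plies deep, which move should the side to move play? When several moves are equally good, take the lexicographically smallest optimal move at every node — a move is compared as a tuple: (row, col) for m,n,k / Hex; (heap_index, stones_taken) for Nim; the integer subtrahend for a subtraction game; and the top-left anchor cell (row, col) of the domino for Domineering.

O's best at [.X..X/..OOX]: (1,1)

ply 1, O at .X..X/..OOX | (0,0)=+0→OX..X/..OOX; (0,2)=+0→.XO.X/..OOX; (0,3)=+0→.X.OX/..OOX; (1,0)=+0→.X..X/O.OOX; (1,1)=+1→.X..X/.OOOX*
ply 2: .X..X/.OOOX is terminal -1 (X); from .X..X/..OOX depth 6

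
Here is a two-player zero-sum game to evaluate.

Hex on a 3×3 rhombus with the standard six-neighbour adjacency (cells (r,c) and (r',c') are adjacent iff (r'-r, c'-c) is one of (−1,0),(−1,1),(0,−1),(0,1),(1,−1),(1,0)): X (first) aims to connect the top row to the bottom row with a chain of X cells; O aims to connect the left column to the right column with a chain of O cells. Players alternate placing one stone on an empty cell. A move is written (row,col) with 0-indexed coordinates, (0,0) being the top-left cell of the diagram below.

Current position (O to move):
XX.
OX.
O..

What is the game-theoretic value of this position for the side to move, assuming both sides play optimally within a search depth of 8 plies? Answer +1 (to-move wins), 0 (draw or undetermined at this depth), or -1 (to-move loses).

value(XX./OX./O.., O) = +1

ply 1, O at XX./OX./O.. | (0,2)=-1→XXO/OX./O..; (1,2)=-1→XX./OXO/O..; (2,1)=+1→XX./OX./OO.*; (2,2)=-1→XX./OX./O.O
ply 2, X at XX./OX./OO. | (0,2)=-1→XXX/OX./OO.*; (1,2)=-1→XX./OXX/OO.; (2,2)=-1→XX./OX./OOX
ply 3, O at XXX/OX./OO. | (1,2)=+1→XXX/OXO/OO.*; (2,2)=+1→XXX/OX./OOO
ply 4: XXX/OXO/OO. is terminal -1 (X); from XX./OX./O.. depth 8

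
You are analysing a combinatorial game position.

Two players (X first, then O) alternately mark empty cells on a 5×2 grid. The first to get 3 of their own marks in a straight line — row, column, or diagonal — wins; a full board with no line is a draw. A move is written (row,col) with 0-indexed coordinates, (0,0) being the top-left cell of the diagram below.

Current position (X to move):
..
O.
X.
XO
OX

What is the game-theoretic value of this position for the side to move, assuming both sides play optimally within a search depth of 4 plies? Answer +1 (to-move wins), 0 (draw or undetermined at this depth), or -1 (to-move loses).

[../O./X./XO/OX] X move#1: (0,0):+0/X./O./X./XO/OX*, (0,1):+0/.X/O./X./XO/OX, (1,1):+0/../OX/X./XO/OX, (2,1):+0/../O./XX/XO/OX
[X./O./X./XO/OX] O move#2: (0,1):+0/XO/O./X./XO/OX*, (1,1):+0/X./OO/X./XO/OX, (2,1):+0/X./O./XO/XO/OX
[XO/O./X./XO/OX] X move#3: (1,1):+0/XO/OX/X./XO/OX*, (2,1):+0/XO/O./XX/XO/OX
[XO/OX/X./XO/OX] O move#4: (2,1):+0/XO/OX/XO/XO/OX*
[XO/OX/XO/XO/OX] end (terminal +0, X#5); searched ../O./X./XO/OX to 4

value(../O./X./XO/OX, X) = 0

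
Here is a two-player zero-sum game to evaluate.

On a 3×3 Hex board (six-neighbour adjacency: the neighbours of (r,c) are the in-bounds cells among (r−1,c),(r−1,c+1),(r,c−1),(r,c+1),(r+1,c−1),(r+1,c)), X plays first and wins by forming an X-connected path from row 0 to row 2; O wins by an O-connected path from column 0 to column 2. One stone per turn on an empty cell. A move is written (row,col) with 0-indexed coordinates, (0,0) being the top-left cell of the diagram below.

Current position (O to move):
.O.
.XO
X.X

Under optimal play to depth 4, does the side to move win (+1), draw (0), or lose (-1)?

p1 O@[.O./.XO/X.X]: (0,0)[OO./.XO/X.X]-1 (0,2)[.OO/.XO/X.X]+1* (1,0)[.O./OXO/X.X]-1 (2,1)[.O./.XO/XOX]-1
p2 X@[.OO/.XO/X.X]: (0,0)[XOO/.XO/X.X]-1* (1,0)[.OO/XXO/X.X]-1 (2,1)[.OO/.XO/XXX]-1
p3 O@[XOO/.XO/X.X]: (1,0)[XOO/OXO/X.X]+1* (2,1)[XOO/.XO/XOX]-1
p4 X@[XOO/OXO/X.X] terminal -1; root [.O./.XO/X.X] d4

value(.O./.XO/X.X, O) = +1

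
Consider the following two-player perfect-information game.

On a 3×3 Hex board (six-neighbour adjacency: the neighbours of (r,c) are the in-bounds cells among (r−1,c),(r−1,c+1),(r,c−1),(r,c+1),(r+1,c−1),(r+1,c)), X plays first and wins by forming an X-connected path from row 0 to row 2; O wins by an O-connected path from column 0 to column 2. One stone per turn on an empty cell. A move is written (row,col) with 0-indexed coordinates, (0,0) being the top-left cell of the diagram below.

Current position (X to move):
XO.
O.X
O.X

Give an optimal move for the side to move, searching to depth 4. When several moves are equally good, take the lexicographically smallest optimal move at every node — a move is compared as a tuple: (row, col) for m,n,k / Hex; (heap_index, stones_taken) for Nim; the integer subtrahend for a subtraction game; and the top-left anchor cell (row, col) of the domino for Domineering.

X's best at [XO./O.X/O.X]: (0,2)

ply 1, X at XO./O.X/O.X | (0,2)=+1→XOX/O.X/O.X*; (1,1)=-1→XO./OXX/O.X; (2,1)=-1→XO./O.X/OXX
ply 2: XOX/O.X/O.X is terminal -1 (O); from XO./O.X/O.X depth 4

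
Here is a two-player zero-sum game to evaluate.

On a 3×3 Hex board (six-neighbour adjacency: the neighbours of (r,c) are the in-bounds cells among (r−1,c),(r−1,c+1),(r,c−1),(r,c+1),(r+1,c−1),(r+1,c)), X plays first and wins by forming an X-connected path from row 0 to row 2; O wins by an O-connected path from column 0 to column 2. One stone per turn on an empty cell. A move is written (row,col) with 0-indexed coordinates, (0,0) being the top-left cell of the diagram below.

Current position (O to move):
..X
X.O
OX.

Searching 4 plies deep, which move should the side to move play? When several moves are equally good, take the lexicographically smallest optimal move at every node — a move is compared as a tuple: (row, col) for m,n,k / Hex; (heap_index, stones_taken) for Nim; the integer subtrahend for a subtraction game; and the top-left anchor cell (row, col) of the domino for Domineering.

ply 1, O at ..X/X.O/OX. | (0,0)=-1→O.X/X.O/OX.; (0,1)=-1→.OX/X.O/OX.; (1,1)=+1→..X/XOO/OX.*; (2,2)=-1→..X/X.O/OXO
ply 2: ..X/XOO/OX. is terminal -1 (X); from ..X/X.O/OX. depth 4

O's best at [..X/X.O/OX.]: (1,1)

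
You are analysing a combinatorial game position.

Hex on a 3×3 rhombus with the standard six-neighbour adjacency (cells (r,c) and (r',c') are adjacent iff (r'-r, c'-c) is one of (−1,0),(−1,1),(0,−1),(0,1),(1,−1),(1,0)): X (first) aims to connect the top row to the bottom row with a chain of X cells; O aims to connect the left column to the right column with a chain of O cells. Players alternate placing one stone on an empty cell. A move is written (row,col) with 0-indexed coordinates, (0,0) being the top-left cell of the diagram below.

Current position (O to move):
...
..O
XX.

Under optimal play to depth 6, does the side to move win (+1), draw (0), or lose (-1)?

[.../..O/XX.] O move#1: (0,0):-1/O../..O/XX., (0,1):+1/.O./..O/XX.*, (0,2):-1/..O/..O/XX., (1,0):-1/.../O.O/XX., (1,1):-1/.../.OO/XX., (2,2):-1/.../..O/XXO
[.O./..O/XX.] X move#2: (0,0):-1/XO./..O/XX.*, (0,2):-1/.OX/..O/XX., (1,0):-1/.O./X.O/XX., (1,1):-1/.O./.XO/XX., (2,2):-1/.O./..O/XXX
[XO./..O/XX.] O move#3: (0,2):-1/XOO/..O/XX., (1,0):+1/XO./O.O/XX.*, (1,1):-1/XO./.OO/XX., (2,2):-1/XO./..O/XXO
[XO./O.O/XX.] X move#4: (0,2):-1/XOX/O.O/XX.*, (1,1):-1/XO./OXO/XX., (2,2):-1/XO./O.O/XXX
[XOX/O.O/XX.] O move#5: (1,1):+1/XOX/OOO/XX.*, (2,2):-1/XOX/O.O/XXO
[XOX/OOO/XX.] end (terminal -1, X#6); searched .../..O/XX. to 6

value(.../..O/XX., O) = +1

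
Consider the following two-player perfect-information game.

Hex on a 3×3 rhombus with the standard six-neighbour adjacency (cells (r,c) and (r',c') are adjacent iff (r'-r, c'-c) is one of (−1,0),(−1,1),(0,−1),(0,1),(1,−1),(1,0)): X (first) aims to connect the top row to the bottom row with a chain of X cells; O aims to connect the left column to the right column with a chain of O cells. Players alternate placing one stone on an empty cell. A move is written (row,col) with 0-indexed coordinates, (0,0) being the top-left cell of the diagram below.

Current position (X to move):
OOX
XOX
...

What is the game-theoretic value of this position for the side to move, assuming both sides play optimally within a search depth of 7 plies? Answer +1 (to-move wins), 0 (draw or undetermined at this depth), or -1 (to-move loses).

value(OOX/XOX/..., X) = +1

[OOX/XOX/...] X move#1: (2,0):+1/OOX/XOX/X..*, (2,1):+1/OOX/XOX/.X., (2,2):+1/OOX/XOX/..X
[OOX/XOX/X..] O move#2: (2,1):-1/OOX/XOX/XO.*, (2,2):-1/OOX/XOX/X.O
[OOX/XOX/XO.] X move#3: (2,2):+1/OOX/XOX/XOX*
[OOX/XOX/XOX] end (terminal -1, O#4); searched OOX/XOX/... to 7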